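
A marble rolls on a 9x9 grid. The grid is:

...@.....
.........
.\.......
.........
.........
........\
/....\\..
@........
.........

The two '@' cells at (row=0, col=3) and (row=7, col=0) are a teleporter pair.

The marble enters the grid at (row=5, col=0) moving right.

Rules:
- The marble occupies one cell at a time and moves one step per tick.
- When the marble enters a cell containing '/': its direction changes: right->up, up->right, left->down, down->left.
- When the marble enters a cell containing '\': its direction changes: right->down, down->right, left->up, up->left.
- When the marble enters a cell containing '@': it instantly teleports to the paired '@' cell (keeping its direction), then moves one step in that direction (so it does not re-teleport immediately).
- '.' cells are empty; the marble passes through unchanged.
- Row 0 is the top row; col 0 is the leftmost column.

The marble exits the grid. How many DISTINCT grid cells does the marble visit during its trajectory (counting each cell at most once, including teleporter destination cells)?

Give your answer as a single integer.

Answer: 12

Derivation:
Step 1: enter (5,0), '.' pass, move right to (5,1)
Step 2: enter (5,1), '.' pass, move right to (5,2)
Step 3: enter (5,2), '.' pass, move right to (5,3)
Step 4: enter (5,3), '.' pass, move right to (5,4)
Step 5: enter (5,4), '.' pass, move right to (5,5)
Step 6: enter (5,5), '.' pass, move right to (5,6)
Step 7: enter (5,6), '.' pass, move right to (5,7)
Step 8: enter (5,7), '.' pass, move right to (5,8)
Step 9: enter (5,8), '\' deflects right->down, move down to (6,8)
Step 10: enter (6,8), '.' pass, move down to (7,8)
Step 11: enter (7,8), '.' pass, move down to (8,8)
Step 12: enter (8,8), '.' pass, move down to (9,8)
Step 13: at (9,8) — EXIT via bottom edge, pos 8
Distinct cells visited: 12 (path length 12)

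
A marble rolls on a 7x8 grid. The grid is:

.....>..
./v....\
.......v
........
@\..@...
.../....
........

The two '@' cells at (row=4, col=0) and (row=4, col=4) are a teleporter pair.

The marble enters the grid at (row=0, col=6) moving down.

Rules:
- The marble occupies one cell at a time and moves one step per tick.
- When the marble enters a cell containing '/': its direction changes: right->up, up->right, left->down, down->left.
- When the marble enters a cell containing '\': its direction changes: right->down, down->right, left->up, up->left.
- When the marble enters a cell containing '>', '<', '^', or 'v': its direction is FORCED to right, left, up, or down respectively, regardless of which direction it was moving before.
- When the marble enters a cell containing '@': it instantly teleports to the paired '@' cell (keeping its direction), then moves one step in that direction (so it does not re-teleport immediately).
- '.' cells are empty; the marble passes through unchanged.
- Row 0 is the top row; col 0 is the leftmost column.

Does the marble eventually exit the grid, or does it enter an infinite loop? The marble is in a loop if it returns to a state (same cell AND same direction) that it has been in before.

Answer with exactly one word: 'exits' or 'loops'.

Step 1: enter (0,6), '.' pass, move down to (1,6)
Step 2: enter (1,6), '.' pass, move down to (2,6)
Step 3: enter (2,6), '.' pass, move down to (3,6)
Step 4: enter (3,6), '.' pass, move down to (4,6)
Step 5: enter (4,6), '.' pass, move down to (5,6)
Step 6: enter (5,6), '.' pass, move down to (6,6)
Step 7: enter (6,6), '.' pass, move down to (7,6)
Step 8: at (7,6) — EXIT via bottom edge, pos 6

Answer: exits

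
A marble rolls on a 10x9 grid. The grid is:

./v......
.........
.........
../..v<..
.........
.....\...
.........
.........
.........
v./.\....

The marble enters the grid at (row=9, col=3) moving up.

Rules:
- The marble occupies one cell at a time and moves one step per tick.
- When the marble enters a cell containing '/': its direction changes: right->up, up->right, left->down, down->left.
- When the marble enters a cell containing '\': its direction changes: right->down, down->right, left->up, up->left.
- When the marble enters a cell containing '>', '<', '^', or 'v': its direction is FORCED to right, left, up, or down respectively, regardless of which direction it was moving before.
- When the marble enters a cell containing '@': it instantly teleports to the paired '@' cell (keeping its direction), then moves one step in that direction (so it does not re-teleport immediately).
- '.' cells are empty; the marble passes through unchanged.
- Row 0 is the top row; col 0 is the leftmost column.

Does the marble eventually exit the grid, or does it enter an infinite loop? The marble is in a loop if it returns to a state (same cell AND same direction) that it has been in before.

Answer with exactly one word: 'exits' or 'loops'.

Answer: exits

Derivation:
Step 1: enter (9,3), '.' pass, move up to (8,3)
Step 2: enter (8,3), '.' pass, move up to (7,3)
Step 3: enter (7,3), '.' pass, move up to (6,3)
Step 4: enter (6,3), '.' pass, move up to (5,3)
Step 5: enter (5,3), '.' pass, move up to (4,3)
Step 6: enter (4,3), '.' pass, move up to (3,3)
Step 7: enter (3,3), '.' pass, move up to (2,3)
Step 8: enter (2,3), '.' pass, move up to (1,3)
Step 9: enter (1,3), '.' pass, move up to (0,3)
Step 10: enter (0,3), '.' pass, move up to (-1,3)
Step 11: at (-1,3) — EXIT via top edge, pos 3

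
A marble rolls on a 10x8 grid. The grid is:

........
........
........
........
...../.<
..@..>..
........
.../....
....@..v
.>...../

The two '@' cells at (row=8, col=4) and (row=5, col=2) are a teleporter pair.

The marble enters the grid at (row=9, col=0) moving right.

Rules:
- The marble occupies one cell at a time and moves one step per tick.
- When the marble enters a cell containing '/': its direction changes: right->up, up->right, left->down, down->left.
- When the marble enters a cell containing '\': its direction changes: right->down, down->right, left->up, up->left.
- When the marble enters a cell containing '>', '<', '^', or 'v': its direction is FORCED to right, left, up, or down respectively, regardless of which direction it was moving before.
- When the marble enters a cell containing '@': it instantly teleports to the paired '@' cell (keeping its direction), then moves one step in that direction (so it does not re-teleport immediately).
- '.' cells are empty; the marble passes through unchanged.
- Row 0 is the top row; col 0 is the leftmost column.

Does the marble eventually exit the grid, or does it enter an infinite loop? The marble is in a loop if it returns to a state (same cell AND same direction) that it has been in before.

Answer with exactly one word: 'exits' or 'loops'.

Answer: loops

Derivation:
Step 1: enter (9,0), '.' pass, move right to (9,1)
Step 2: enter (9,1), '>' forces right->right, move right to (9,2)
Step 3: enter (9,2), '.' pass, move right to (9,3)
Step 4: enter (9,3), '.' pass, move right to (9,4)
Step 5: enter (9,4), '.' pass, move right to (9,5)
Step 6: enter (9,5), '.' pass, move right to (9,6)
Step 7: enter (9,6), '.' pass, move right to (9,7)
Step 8: enter (9,7), '/' deflects right->up, move up to (8,7)
Step 9: enter (8,7), 'v' forces up->down, move down to (9,7)
Step 10: enter (9,7), '/' deflects down->left, move left to (9,6)
Step 11: enter (9,6), '.' pass, move left to (9,5)
Step 12: enter (9,5), '.' pass, move left to (9,4)
Step 13: enter (9,4), '.' pass, move left to (9,3)
Step 14: enter (9,3), '.' pass, move left to (9,2)
Step 15: enter (9,2), '.' pass, move left to (9,1)
Step 16: enter (9,1), '>' forces left->right, move right to (9,2)
Step 17: at (9,2) dir=right — LOOP DETECTED (seen before)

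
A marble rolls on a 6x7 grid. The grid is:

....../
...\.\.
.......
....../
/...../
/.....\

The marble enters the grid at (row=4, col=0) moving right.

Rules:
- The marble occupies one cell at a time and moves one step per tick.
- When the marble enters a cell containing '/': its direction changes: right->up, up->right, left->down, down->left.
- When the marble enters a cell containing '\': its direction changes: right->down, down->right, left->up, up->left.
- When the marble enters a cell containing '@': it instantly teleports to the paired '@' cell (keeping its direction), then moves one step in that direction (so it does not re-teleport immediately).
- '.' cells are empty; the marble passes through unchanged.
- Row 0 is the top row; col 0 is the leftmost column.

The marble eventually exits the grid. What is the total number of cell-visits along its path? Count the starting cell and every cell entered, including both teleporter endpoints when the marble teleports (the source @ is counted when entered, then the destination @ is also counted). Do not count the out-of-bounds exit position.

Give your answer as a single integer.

Step 1: enter (4,0), '/' deflects right->up, move up to (3,0)
Step 2: enter (3,0), '.' pass, move up to (2,0)
Step 3: enter (2,0), '.' pass, move up to (1,0)
Step 4: enter (1,0), '.' pass, move up to (0,0)
Step 5: enter (0,0), '.' pass, move up to (-1,0)
Step 6: at (-1,0) — EXIT via top edge, pos 0
Path length (cell visits): 5

Answer: 5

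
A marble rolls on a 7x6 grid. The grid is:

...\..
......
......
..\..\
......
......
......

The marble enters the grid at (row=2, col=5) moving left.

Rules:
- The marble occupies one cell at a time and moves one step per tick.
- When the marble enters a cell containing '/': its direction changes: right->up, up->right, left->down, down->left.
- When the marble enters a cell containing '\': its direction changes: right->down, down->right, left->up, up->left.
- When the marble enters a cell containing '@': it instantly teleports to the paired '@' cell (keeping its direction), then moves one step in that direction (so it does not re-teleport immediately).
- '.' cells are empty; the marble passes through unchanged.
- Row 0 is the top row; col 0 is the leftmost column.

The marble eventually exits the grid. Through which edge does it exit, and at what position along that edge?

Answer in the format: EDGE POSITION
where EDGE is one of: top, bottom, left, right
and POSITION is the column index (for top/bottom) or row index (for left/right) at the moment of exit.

Answer: left 2

Derivation:
Step 1: enter (2,5), '.' pass, move left to (2,4)
Step 2: enter (2,4), '.' pass, move left to (2,3)
Step 3: enter (2,3), '.' pass, move left to (2,2)
Step 4: enter (2,2), '.' pass, move left to (2,1)
Step 5: enter (2,1), '.' pass, move left to (2,0)
Step 6: enter (2,0), '.' pass, move left to (2,-1)
Step 7: at (2,-1) — EXIT via left edge, pos 2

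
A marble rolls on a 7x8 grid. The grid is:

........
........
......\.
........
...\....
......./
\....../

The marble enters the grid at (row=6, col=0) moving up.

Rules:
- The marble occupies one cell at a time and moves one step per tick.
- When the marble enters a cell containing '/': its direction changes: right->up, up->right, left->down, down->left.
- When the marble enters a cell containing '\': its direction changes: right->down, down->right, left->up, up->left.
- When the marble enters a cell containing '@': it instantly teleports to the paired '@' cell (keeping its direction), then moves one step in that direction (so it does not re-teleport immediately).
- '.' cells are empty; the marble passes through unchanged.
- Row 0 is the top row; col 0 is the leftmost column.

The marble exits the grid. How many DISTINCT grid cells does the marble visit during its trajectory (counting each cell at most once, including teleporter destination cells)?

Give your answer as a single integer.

Step 1: enter (6,0), '\' deflects up->left, move left to (6,-1)
Step 2: at (6,-1) — EXIT via left edge, pos 6
Distinct cells visited: 1 (path length 1)

Answer: 1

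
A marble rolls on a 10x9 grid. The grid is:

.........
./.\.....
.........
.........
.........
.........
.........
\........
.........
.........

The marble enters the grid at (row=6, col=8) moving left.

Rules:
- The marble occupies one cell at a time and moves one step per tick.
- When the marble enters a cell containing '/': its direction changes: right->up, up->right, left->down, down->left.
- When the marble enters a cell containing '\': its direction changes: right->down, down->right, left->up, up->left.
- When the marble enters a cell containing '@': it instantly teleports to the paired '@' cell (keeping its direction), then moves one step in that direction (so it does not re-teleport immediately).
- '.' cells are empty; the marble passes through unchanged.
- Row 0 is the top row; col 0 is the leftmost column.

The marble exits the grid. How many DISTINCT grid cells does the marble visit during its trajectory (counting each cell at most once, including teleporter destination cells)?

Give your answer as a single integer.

Answer: 9

Derivation:
Step 1: enter (6,8), '.' pass, move left to (6,7)
Step 2: enter (6,7), '.' pass, move left to (6,6)
Step 3: enter (6,6), '.' pass, move left to (6,5)
Step 4: enter (6,5), '.' pass, move left to (6,4)
Step 5: enter (6,4), '.' pass, move left to (6,3)
Step 6: enter (6,3), '.' pass, move left to (6,2)
Step 7: enter (6,2), '.' pass, move left to (6,1)
Step 8: enter (6,1), '.' pass, move left to (6,0)
Step 9: enter (6,0), '.' pass, move left to (6,-1)
Step 10: at (6,-1) — EXIT via left edge, pos 6
Distinct cells visited: 9 (path length 9)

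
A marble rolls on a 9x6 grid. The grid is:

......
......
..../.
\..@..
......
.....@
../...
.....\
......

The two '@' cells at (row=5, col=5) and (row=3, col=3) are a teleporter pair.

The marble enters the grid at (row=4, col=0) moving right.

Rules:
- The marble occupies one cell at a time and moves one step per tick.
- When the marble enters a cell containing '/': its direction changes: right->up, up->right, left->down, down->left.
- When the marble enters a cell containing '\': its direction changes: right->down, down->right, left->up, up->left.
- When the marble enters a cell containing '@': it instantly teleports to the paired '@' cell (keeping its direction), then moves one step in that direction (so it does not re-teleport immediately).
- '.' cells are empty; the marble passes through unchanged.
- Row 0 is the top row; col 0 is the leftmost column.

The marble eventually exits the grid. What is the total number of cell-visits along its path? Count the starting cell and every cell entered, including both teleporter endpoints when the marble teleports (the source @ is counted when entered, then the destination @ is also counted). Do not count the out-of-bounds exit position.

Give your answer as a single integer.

Answer: 6

Derivation:
Step 1: enter (4,0), '.' pass, move right to (4,1)
Step 2: enter (4,1), '.' pass, move right to (4,2)
Step 3: enter (4,2), '.' pass, move right to (4,3)
Step 4: enter (4,3), '.' pass, move right to (4,4)
Step 5: enter (4,4), '.' pass, move right to (4,5)
Step 6: enter (4,5), '.' pass, move right to (4,6)
Step 7: at (4,6) — EXIT via right edge, pos 4
Path length (cell visits): 6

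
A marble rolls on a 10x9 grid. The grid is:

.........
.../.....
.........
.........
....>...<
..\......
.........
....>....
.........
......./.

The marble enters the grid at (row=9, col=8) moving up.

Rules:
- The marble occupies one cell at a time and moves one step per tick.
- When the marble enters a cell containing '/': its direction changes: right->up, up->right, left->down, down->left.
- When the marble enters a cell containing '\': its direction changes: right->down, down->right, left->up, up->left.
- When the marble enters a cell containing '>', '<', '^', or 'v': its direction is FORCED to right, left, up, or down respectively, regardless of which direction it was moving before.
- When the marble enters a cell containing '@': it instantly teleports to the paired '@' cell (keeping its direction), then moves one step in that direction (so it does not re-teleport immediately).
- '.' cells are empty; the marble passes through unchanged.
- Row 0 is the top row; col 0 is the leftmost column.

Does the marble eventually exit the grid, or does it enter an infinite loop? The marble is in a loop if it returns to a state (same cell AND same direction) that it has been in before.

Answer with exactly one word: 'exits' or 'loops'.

Step 1: enter (9,8), '.' pass, move up to (8,8)
Step 2: enter (8,8), '.' pass, move up to (7,8)
Step 3: enter (7,8), '.' pass, move up to (6,8)
Step 4: enter (6,8), '.' pass, move up to (5,8)
Step 5: enter (5,8), '.' pass, move up to (4,8)
Step 6: enter (4,8), '<' forces up->left, move left to (4,7)
Step 7: enter (4,7), '.' pass, move left to (4,6)
Step 8: enter (4,6), '.' pass, move left to (4,5)
Step 9: enter (4,5), '.' pass, move left to (4,4)
Step 10: enter (4,4), '>' forces left->right, move right to (4,5)
Step 11: enter (4,5), '.' pass, move right to (4,6)
Step 12: enter (4,6), '.' pass, move right to (4,7)
Step 13: enter (4,7), '.' pass, move right to (4,8)
Step 14: enter (4,8), '<' forces right->left, move left to (4,7)
Step 15: at (4,7) dir=left — LOOP DETECTED (seen before)

Answer: loops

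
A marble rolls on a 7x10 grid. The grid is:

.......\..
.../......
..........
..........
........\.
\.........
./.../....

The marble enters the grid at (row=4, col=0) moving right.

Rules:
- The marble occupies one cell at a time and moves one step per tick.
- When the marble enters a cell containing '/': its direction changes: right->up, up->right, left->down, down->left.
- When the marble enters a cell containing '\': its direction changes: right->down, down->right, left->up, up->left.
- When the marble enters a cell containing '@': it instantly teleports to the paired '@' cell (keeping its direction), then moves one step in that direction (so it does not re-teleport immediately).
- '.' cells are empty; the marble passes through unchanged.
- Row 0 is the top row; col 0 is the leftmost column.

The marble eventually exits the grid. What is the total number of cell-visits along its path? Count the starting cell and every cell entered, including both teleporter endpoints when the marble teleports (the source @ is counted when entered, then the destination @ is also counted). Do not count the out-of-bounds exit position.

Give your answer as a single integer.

Answer: 11

Derivation:
Step 1: enter (4,0), '.' pass, move right to (4,1)
Step 2: enter (4,1), '.' pass, move right to (4,2)
Step 3: enter (4,2), '.' pass, move right to (4,3)
Step 4: enter (4,3), '.' pass, move right to (4,4)
Step 5: enter (4,4), '.' pass, move right to (4,5)
Step 6: enter (4,5), '.' pass, move right to (4,6)
Step 7: enter (4,6), '.' pass, move right to (4,7)
Step 8: enter (4,7), '.' pass, move right to (4,8)
Step 9: enter (4,8), '\' deflects right->down, move down to (5,8)
Step 10: enter (5,8), '.' pass, move down to (6,8)
Step 11: enter (6,8), '.' pass, move down to (7,8)
Step 12: at (7,8) — EXIT via bottom edge, pos 8
Path length (cell visits): 11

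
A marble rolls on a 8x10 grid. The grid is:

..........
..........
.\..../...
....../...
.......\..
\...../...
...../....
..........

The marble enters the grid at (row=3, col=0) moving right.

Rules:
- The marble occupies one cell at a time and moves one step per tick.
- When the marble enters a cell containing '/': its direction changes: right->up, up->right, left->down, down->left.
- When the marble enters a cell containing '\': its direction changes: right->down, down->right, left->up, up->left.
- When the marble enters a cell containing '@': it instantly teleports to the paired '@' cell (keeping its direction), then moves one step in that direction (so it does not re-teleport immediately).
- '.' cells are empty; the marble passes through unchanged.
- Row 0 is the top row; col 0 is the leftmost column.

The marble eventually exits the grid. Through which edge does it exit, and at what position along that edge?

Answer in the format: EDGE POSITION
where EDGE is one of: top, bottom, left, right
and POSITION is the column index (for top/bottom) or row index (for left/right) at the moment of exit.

Step 1: enter (3,0), '.' pass, move right to (3,1)
Step 2: enter (3,1), '.' pass, move right to (3,2)
Step 3: enter (3,2), '.' pass, move right to (3,3)
Step 4: enter (3,3), '.' pass, move right to (3,4)
Step 5: enter (3,4), '.' pass, move right to (3,5)
Step 6: enter (3,5), '.' pass, move right to (3,6)
Step 7: enter (3,6), '/' deflects right->up, move up to (2,6)
Step 8: enter (2,6), '/' deflects up->right, move right to (2,7)
Step 9: enter (2,7), '.' pass, move right to (2,8)
Step 10: enter (2,8), '.' pass, move right to (2,9)
Step 11: enter (2,9), '.' pass, move right to (2,10)
Step 12: at (2,10) — EXIT via right edge, pos 2

Answer: right 2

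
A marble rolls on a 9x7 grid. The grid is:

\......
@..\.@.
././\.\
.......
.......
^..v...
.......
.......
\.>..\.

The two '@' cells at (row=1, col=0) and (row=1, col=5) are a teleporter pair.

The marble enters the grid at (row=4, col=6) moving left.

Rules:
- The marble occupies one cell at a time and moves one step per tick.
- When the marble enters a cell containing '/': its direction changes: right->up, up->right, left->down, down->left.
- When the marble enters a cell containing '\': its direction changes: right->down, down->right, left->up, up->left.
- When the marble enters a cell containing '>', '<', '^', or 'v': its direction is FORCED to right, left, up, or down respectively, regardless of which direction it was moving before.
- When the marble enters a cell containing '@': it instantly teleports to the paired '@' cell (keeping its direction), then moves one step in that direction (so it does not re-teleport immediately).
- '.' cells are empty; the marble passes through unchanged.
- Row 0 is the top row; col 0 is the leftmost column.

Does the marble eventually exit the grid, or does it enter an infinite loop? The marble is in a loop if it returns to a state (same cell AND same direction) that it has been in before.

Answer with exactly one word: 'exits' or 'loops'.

Step 1: enter (4,6), '.' pass, move left to (4,5)
Step 2: enter (4,5), '.' pass, move left to (4,4)
Step 3: enter (4,4), '.' pass, move left to (4,3)
Step 4: enter (4,3), '.' pass, move left to (4,2)
Step 5: enter (4,2), '.' pass, move left to (4,1)
Step 6: enter (4,1), '.' pass, move left to (4,0)
Step 7: enter (4,0), '.' pass, move left to (4,-1)
Step 8: at (4,-1) — EXIT via left edge, pos 4

Answer: exits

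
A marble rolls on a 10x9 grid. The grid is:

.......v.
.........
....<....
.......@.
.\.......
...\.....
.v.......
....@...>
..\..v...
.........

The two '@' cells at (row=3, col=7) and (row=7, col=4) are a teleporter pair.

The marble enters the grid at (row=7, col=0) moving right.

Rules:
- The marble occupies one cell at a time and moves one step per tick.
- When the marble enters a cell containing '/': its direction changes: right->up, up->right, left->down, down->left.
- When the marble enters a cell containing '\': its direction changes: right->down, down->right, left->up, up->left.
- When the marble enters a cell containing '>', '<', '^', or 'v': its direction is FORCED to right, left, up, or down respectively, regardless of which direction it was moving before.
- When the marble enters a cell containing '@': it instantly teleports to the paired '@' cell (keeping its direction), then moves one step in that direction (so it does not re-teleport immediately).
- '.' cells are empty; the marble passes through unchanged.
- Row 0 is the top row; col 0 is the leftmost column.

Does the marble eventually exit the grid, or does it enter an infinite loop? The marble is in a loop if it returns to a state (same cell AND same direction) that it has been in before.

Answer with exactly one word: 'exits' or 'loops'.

Answer: exits

Derivation:
Step 1: enter (7,0), '.' pass, move right to (7,1)
Step 2: enter (7,1), '.' pass, move right to (7,2)
Step 3: enter (7,2), '.' pass, move right to (7,3)
Step 4: enter (7,3), '.' pass, move right to (7,4)
Step 5: enter (7,4), '@' teleport (7,4)->(3,7), also enter (3,7), move right to (3,8)
Step 6: enter (3,8), '.' pass, move right to (3,9)
Step 7: at (3,9) — EXIT via right edge, pos 3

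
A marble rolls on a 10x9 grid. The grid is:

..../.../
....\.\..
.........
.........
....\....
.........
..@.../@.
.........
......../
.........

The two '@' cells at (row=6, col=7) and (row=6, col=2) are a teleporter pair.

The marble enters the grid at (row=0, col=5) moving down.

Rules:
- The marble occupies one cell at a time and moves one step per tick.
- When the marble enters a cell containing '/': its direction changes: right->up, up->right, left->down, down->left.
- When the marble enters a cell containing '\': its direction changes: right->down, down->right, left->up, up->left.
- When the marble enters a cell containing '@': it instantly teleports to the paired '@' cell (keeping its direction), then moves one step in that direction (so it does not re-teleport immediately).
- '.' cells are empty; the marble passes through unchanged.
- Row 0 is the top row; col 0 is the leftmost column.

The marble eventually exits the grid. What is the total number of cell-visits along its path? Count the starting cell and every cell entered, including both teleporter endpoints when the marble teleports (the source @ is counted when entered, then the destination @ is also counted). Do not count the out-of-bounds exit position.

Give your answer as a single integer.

Answer: 10

Derivation:
Step 1: enter (0,5), '.' pass, move down to (1,5)
Step 2: enter (1,5), '.' pass, move down to (2,5)
Step 3: enter (2,5), '.' pass, move down to (3,5)
Step 4: enter (3,5), '.' pass, move down to (4,5)
Step 5: enter (4,5), '.' pass, move down to (5,5)
Step 6: enter (5,5), '.' pass, move down to (6,5)
Step 7: enter (6,5), '.' pass, move down to (7,5)
Step 8: enter (7,5), '.' pass, move down to (8,5)
Step 9: enter (8,5), '.' pass, move down to (9,5)
Step 10: enter (9,5), '.' pass, move down to (10,5)
Step 11: at (10,5) — EXIT via bottom edge, pos 5
Path length (cell visits): 10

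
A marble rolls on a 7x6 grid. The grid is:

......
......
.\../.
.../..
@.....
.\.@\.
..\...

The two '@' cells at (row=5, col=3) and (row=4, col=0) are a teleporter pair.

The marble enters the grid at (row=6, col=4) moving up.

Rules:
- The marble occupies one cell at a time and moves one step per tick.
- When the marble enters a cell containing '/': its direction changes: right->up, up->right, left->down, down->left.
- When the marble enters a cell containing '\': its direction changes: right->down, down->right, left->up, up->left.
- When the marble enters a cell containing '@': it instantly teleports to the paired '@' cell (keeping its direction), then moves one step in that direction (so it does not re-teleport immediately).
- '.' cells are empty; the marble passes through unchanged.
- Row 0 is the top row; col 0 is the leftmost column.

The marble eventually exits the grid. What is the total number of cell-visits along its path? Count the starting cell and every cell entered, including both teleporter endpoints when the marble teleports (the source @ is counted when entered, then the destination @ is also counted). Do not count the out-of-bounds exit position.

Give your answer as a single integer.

Step 1: enter (6,4), '.' pass, move up to (5,4)
Step 2: enter (5,4), '\' deflects up->left, move left to (5,3)
Step 3: enter (5,3), '@' teleport (5,3)->(4,0), also enter (4,0), move left to (4,-1)
Step 4: at (4,-1) — EXIT via left edge, pos 4
Path length (cell visits): 4

Answer: 4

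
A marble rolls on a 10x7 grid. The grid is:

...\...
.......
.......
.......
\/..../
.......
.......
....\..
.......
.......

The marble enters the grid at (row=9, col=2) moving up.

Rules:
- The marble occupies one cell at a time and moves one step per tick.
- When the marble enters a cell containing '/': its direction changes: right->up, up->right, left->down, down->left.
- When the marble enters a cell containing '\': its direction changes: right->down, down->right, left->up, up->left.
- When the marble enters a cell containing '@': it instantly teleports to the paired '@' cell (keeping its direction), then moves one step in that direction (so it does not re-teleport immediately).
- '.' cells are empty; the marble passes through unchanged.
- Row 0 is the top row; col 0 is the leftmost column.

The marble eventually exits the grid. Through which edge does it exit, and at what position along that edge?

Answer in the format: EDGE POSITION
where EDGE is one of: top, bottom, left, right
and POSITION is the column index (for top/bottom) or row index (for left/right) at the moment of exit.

Step 1: enter (9,2), '.' pass, move up to (8,2)
Step 2: enter (8,2), '.' pass, move up to (7,2)
Step 3: enter (7,2), '.' pass, move up to (6,2)
Step 4: enter (6,2), '.' pass, move up to (5,2)
Step 5: enter (5,2), '.' pass, move up to (4,2)
Step 6: enter (4,2), '.' pass, move up to (3,2)
Step 7: enter (3,2), '.' pass, move up to (2,2)
Step 8: enter (2,2), '.' pass, move up to (1,2)
Step 9: enter (1,2), '.' pass, move up to (0,2)
Step 10: enter (0,2), '.' pass, move up to (-1,2)
Step 11: at (-1,2) — EXIT via top edge, pos 2

Answer: top 2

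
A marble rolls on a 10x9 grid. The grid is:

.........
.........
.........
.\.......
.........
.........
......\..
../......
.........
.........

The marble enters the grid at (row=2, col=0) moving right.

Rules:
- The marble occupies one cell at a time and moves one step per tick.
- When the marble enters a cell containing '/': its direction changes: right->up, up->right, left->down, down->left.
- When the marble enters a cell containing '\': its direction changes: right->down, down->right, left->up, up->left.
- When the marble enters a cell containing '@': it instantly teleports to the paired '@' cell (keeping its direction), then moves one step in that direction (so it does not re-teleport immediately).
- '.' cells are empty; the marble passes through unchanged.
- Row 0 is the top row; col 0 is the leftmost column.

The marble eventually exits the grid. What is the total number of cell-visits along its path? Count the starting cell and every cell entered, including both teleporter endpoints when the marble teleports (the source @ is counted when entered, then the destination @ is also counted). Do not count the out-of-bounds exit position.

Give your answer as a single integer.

Answer: 9

Derivation:
Step 1: enter (2,0), '.' pass, move right to (2,1)
Step 2: enter (2,1), '.' pass, move right to (2,2)
Step 3: enter (2,2), '.' pass, move right to (2,3)
Step 4: enter (2,3), '.' pass, move right to (2,4)
Step 5: enter (2,4), '.' pass, move right to (2,5)
Step 6: enter (2,5), '.' pass, move right to (2,6)
Step 7: enter (2,6), '.' pass, move right to (2,7)
Step 8: enter (2,7), '.' pass, move right to (2,8)
Step 9: enter (2,8), '.' pass, move right to (2,9)
Step 10: at (2,9) — EXIT via right edge, pos 2
Path length (cell visits): 9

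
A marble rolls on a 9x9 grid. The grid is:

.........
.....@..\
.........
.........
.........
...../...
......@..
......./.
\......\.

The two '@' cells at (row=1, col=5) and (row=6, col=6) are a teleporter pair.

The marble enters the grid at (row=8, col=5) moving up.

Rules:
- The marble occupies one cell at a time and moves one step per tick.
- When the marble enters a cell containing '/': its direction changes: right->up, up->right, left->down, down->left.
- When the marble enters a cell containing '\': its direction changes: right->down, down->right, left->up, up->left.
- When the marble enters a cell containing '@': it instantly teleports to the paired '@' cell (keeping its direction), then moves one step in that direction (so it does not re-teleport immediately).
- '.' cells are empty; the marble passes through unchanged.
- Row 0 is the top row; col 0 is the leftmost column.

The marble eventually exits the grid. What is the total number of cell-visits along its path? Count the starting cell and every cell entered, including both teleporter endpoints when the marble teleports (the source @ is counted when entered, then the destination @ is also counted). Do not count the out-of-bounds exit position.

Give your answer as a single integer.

Step 1: enter (8,5), '.' pass, move up to (7,5)
Step 2: enter (7,5), '.' pass, move up to (6,5)
Step 3: enter (6,5), '.' pass, move up to (5,5)
Step 4: enter (5,5), '/' deflects up->right, move right to (5,6)
Step 5: enter (5,6), '.' pass, move right to (5,7)
Step 6: enter (5,7), '.' pass, move right to (5,8)
Step 7: enter (5,8), '.' pass, move right to (5,9)
Step 8: at (5,9) — EXIT via right edge, pos 5
Path length (cell visits): 7

Answer: 7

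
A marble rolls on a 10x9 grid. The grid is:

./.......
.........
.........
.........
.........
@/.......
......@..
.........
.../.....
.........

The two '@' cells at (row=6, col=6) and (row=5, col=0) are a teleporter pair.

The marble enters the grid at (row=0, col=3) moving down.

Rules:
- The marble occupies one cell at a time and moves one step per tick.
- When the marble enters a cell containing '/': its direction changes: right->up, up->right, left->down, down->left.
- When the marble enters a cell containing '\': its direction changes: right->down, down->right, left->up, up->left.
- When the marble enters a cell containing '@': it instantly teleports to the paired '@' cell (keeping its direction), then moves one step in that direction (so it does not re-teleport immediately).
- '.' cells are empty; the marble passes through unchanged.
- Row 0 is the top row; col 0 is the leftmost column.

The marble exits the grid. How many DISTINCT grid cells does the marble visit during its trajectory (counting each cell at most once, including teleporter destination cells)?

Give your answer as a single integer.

Step 1: enter (0,3), '.' pass, move down to (1,3)
Step 2: enter (1,3), '.' pass, move down to (2,3)
Step 3: enter (2,3), '.' pass, move down to (3,3)
Step 4: enter (3,3), '.' pass, move down to (4,3)
Step 5: enter (4,3), '.' pass, move down to (5,3)
Step 6: enter (5,3), '.' pass, move down to (6,3)
Step 7: enter (6,3), '.' pass, move down to (7,3)
Step 8: enter (7,3), '.' pass, move down to (8,3)
Step 9: enter (8,3), '/' deflects down->left, move left to (8,2)
Step 10: enter (8,2), '.' pass, move left to (8,1)
Step 11: enter (8,1), '.' pass, move left to (8,0)
Step 12: enter (8,0), '.' pass, move left to (8,-1)
Step 13: at (8,-1) — EXIT via left edge, pos 8
Distinct cells visited: 12 (path length 12)

Answer: 12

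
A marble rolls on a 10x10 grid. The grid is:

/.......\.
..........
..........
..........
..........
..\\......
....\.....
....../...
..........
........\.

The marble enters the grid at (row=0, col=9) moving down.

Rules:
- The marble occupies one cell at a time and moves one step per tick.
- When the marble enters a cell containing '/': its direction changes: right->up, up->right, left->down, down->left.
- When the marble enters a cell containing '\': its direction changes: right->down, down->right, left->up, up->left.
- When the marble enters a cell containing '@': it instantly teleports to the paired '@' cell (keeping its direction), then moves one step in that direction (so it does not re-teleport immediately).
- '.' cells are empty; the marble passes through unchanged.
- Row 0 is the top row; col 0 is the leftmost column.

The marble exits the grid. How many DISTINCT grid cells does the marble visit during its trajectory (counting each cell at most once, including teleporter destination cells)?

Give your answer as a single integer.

Answer: 10

Derivation:
Step 1: enter (0,9), '.' pass, move down to (1,9)
Step 2: enter (1,9), '.' pass, move down to (2,9)
Step 3: enter (2,9), '.' pass, move down to (3,9)
Step 4: enter (3,9), '.' pass, move down to (4,9)
Step 5: enter (4,9), '.' pass, move down to (5,9)
Step 6: enter (5,9), '.' pass, move down to (6,9)
Step 7: enter (6,9), '.' pass, move down to (7,9)
Step 8: enter (7,9), '.' pass, move down to (8,9)
Step 9: enter (8,9), '.' pass, move down to (9,9)
Step 10: enter (9,9), '.' pass, move down to (10,9)
Step 11: at (10,9) — EXIT via bottom edge, pos 9
Distinct cells visited: 10 (path length 10)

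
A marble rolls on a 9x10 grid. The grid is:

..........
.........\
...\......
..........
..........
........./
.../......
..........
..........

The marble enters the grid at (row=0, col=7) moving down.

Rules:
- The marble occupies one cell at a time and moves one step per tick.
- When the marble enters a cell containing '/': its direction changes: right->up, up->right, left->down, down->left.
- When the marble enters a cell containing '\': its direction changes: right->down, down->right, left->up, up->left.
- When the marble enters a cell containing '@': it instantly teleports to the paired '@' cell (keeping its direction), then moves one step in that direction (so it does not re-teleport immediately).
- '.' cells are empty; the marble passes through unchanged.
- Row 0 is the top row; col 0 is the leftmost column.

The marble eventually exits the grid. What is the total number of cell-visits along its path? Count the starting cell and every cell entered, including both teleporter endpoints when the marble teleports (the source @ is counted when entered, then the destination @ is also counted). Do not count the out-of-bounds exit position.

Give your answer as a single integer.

Step 1: enter (0,7), '.' pass, move down to (1,7)
Step 2: enter (1,7), '.' pass, move down to (2,7)
Step 3: enter (2,7), '.' pass, move down to (3,7)
Step 4: enter (3,7), '.' pass, move down to (4,7)
Step 5: enter (4,7), '.' pass, move down to (5,7)
Step 6: enter (5,7), '.' pass, move down to (6,7)
Step 7: enter (6,7), '.' pass, move down to (7,7)
Step 8: enter (7,7), '.' pass, move down to (8,7)
Step 9: enter (8,7), '.' pass, move down to (9,7)
Step 10: at (9,7) — EXIT via bottom edge, pos 7
Path length (cell visits): 9

Answer: 9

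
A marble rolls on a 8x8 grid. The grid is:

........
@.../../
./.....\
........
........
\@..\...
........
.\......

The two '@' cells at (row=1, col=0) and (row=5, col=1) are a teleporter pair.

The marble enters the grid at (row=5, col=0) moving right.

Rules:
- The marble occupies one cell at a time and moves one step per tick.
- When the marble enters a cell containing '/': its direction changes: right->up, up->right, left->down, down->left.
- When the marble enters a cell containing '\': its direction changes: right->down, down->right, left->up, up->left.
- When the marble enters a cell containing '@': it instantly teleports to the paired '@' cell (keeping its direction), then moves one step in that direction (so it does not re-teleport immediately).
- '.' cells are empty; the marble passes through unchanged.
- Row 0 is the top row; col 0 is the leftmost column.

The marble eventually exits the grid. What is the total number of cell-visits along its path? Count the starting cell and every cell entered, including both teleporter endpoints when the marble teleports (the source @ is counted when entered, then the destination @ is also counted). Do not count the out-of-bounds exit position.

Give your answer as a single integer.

Step 1: enter (5,0), '\' deflects right->down, move down to (6,0)
Step 2: enter (6,0), '.' pass, move down to (7,0)
Step 3: enter (7,0), '.' pass, move down to (8,0)
Step 4: at (8,0) — EXIT via bottom edge, pos 0
Path length (cell visits): 3

Answer: 3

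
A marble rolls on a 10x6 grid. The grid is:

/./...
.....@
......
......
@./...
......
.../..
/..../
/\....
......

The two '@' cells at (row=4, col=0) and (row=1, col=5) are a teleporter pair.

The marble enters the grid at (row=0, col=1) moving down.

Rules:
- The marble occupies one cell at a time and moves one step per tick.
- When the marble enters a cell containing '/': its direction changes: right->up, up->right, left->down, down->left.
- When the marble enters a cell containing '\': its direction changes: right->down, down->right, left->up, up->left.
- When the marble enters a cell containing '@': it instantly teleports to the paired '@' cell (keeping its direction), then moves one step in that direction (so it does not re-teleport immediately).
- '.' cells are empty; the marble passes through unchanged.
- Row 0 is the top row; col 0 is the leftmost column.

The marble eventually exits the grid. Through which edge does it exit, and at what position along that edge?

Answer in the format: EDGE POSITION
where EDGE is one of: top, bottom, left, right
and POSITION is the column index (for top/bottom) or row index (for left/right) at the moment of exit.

Answer: right 8

Derivation:
Step 1: enter (0,1), '.' pass, move down to (1,1)
Step 2: enter (1,1), '.' pass, move down to (2,1)
Step 3: enter (2,1), '.' pass, move down to (3,1)
Step 4: enter (3,1), '.' pass, move down to (4,1)
Step 5: enter (4,1), '.' pass, move down to (5,1)
Step 6: enter (5,1), '.' pass, move down to (6,1)
Step 7: enter (6,1), '.' pass, move down to (7,1)
Step 8: enter (7,1), '.' pass, move down to (8,1)
Step 9: enter (8,1), '\' deflects down->right, move right to (8,2)
Step 10: enter (8,2), '.' pass, move right to (8,3)
Step 11: enter (8,3), '.' pass, move right to (8,4)
Step 12: enter (8,4), '.' pass, move right to (8,5)
Step 13: enter (8,5), '.' pass, move right to (8,6)
Step 14: at (8,6) — EXIT via right edge, pos 8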